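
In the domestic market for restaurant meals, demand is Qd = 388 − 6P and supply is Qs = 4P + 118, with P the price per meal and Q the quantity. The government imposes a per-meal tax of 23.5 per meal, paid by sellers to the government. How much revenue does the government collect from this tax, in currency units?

Tax revenue = 3985.6.

Before the tax: set 388 − 6P = 4P + 118 → P* = 27, Q* = 226.
With the tax collected from sellers, supply shifts: Qs = 4(P − 23.5) + 118.
Solving gives Q = 169.6 with buyers paying 36.4 and sellers receiving 12.9 (the 23.5 wedge).
Revenue = t · Q = 23.5 · 169.6 = 3985.6.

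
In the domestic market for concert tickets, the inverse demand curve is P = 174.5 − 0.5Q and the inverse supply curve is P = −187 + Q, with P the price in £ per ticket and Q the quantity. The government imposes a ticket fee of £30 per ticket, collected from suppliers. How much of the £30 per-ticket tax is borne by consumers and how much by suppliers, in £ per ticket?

Consumers bear £10 per ticket; suppliers bear £20 per ticket.

Inverting to Q(P) form: Qd = 349 − 2P; Qs = P + 187.
Before the tax: set 349 − 2P = P + 187 → P* = £54, Q* = 241.
With the tax collected from suppliers, supply shifts: Qs = (P − 30) + 187.
New equilibrium: consumers pay £64, suppliers receive £34, Q = 221. (Wedge: Pb − Ps = 30.)
Burden on consumers: £10; on suppliers: £20. (They sum to £30.)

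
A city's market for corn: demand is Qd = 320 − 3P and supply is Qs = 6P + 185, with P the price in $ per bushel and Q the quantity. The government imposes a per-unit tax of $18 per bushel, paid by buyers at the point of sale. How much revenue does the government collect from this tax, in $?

Without the tax, 320 − 3P = 6P + 185 gives 9P = 135, so P* = $15 and Q* = 275.
With the tax collected from buyers, demand (in seller-price terms) shifts: Qd = 320 − 3(P + 18).
Solving gives Q = 239 with buyers paying $27 and producers receiving $9 (the $18 wedge).
Revenue = t · Q = 18 · 239 = $4302.

Tax revenue = $4302.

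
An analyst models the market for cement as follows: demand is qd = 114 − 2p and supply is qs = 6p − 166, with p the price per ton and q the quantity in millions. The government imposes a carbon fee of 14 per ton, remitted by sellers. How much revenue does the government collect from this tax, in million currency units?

Without the tax, 114 − 2p = 6p − 166 gives 8p = 280, so p* = 35 and q* = 44.
With the tax collected from sellers, supply shifts: qs = 6(p − 14) − 166.
Solving gives q = 23 with buyers paying 45.5 and sellers receiving 31.5 (the 14 wedge).
Revenue = t · Q = 14 · 23 = 322.

Tax revenue = 322 million.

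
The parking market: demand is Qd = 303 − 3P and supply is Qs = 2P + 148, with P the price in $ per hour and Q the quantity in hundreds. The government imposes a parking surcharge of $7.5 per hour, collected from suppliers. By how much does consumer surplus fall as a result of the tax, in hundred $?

Consumer surplus falls by $616.5 hundred.

Before the tax: set 303 − 3P = 2P + 148 → P* = $31, Q* = 210.
With the tax collected from suppliers, supply shifts: Qs = 2(P − 7.5) + 148.
New equilibrium: buyers pay $34, suppliers receive $26.5, Q = 201. (Wedge: Pb − Ps = 7.5.)
ΔCS is the trapezoid between Q = 201 and Q = 210 of height $3: ½ · (210 + 201) · 3 = $616.5.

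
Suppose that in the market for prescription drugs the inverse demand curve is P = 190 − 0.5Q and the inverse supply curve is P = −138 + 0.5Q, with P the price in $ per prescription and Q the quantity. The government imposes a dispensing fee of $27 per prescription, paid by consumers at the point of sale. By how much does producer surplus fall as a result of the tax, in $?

Producer surplus falls by $4245.75.

Inverting to Q(P) form: Qd = 380 − 2P; Qs = 2P + 276.
Before the tax: set 380 − 2P = 2P + 276 → P* = $26, Q* = 328.
With the tax collected from consumers, demand (in seller-price terms) shifts: Qd = 380 − 2(P + 27).
Solving gives Q = 301 with consumers paying $39.5 and suppliers receiving $12.5 (the $27 wedge).
ΔPS is the trapezoid between Q = 301 and Q = 328 of height $13.5: ½ · (328 + 301) · 13.5 = $4245.75.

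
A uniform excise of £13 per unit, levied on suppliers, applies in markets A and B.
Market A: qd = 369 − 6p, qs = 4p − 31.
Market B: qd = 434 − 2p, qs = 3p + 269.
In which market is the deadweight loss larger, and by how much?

Market A: pre-tax p* = £40, q* = 129; post-tax q = 97.8; deadweight loss = £202.8.
Market B: pre-tax p* = £33, q* = 368; post-tax q = 352.4; deadweight loss = £101.4.
Difference: £202.8 vs £101.4 → market A is larger by £101.4.

Market A, by £101.4.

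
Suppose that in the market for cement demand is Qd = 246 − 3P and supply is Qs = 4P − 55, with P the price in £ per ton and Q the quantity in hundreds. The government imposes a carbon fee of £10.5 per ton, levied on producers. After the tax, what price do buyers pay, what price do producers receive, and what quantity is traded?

Without the tax, 246 − 3P = 4P − 55 gives 7P = 301, so P* = £43 and Q* = 117.
With the tax collected from producers, supply shifts: Qs = 4(P − 10.5) − 55.
Solving gives Q = 99 with buyers paying £49 and producers receiving £38.5 (the £10.5 wedge).

Buyers pay £49; producers receive £38.5; quantity = 99.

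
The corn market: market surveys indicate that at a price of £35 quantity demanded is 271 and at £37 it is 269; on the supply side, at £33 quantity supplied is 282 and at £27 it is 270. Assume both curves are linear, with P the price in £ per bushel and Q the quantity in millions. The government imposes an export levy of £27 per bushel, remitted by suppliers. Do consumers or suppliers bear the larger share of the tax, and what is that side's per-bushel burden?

Demand slope: (269 − 271)/(37 − 35) = -1, so Qd = 306 − P.
Supply slope: (270 − 282)/(27 − 33) = 2, so Qs = 2P + 216.
Before the tax: set 306 − P = 2P + 216 → P* = £30, Q* = 276.
With the tax collected from suppliers, supply shifts: Qs = 2(P − 27) + 216.
Solving gives Q = 258 with consumers paying £48 and suppliers receiving £21 (the £27 wedge).
Per-bushel burden: consumers £18, suppliers £9.
Consumers take the larger share because demand is less price-elastic here (demand slope 1 vs supply slope 2).

Consumers bear the larger share: £18 per bushel.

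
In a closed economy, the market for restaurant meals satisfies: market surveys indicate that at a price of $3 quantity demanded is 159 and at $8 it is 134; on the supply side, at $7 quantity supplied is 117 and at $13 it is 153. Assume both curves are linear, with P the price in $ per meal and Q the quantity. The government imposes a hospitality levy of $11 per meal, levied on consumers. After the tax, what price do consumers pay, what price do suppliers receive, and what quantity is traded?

Demand slope: (134 − 159)/(8 − 3) = -5, so Qd = 174 − 5P.
Supply slope: (153 − 117)/(13 − 7) = 6, so Qs = 6P + 75.
Before the tax: set 174 − 5P = 6P + 75 → P* = $9, Q* = 129.
With the tax collected from consumers, demand (in seller-price terms) shifts: Qd = 174 − 5(P + 11).
Solving gives Q = 99 with consumers paying $15 and suppliers receiving $4 (the $11 wedge).

Consumers pay $15; suppliers receive $4; quantity = 99.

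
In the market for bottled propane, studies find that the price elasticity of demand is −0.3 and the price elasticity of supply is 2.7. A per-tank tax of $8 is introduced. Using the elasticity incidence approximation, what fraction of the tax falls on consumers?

Consumers' share ≈ 0.9.

Incidence ratio: consumers' share ≈ εs / (εs + |εd|) = 2.7 / (2.7 + 0.3) = 0.9.
Supply is the more elastic side, so consumers bear the larger share.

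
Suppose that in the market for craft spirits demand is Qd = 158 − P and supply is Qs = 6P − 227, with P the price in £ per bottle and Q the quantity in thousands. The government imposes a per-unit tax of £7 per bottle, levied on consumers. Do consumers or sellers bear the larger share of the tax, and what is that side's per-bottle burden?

Before the tax: set 158 − P = 6P − 227 → P* = £55, Q* = 103.
With the tax collected from consumers, demand (in seller-price terms) shifts: Qd = 158 − (P + 7).
New equilibrium: consumers pay £61, sellers receive £54, Q = 97. (Wedge: Pb − Ps = 7.)
Per-bottle burden: consumers £6, sellers £1.
Consumers take the larger share because demand is less price-elastic here (demand slope 1 vs supply slope 6).

Consumers bear the larger share: £6 per bottle.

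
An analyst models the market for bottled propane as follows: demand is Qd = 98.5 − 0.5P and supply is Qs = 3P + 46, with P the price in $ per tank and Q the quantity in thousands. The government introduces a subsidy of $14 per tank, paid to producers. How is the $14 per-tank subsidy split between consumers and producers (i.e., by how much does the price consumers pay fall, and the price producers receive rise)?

Consumers gain $12 per tank; producers gain $2 per tank.

Before the subsidy: set 98.5 − 0.5P = 3P + 46 → P* = $15, Q* = 91.
With a per-unit subsidy paid to producers, each receives P + 14 per unit sold, so supply becomes Qs = 3(P + 14) + 46.
New equilibrium: consumers pay $3, producers receive $17, Q = 97. (Wedge: Pb − Ps = −14.)
Gain to consumers: $12; to producers: $2. (They sum to $14.)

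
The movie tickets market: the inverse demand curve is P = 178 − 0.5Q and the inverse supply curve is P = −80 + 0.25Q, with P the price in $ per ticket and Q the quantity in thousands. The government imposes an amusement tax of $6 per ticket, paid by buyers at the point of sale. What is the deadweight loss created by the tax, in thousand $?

Inverting to Q(P) form: Qd = 356 − 2P; Qs = 4P + 320.
Without the tax, 356 − 2P = 4P + 320 gives 6P = 36, so P* = $6 and Q* = 344.
With the tax collected from buyers, demand (in seller-price terms) shifts: Qd = 356 − 2(P + 6).
New equilibrium: buyers pay $10, sellers receive $4, Q = 336. (Wedge: Pb − Ps = 6.)
Quantity falls by |ΔQ| = |344 − 336| = 8.
DWL = ½ · t · |ΔQ| = ½ · 6 · 8 = $24.

Deadweight loss = $24 thousand.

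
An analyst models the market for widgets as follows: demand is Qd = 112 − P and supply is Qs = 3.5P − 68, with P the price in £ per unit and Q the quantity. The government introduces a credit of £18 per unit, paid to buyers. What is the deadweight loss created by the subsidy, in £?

Without the subsidy, 112 − P = 3.5P − 68 gives 4.5P = 180, so P* = £40 and Q* = 72.
With a per-unit subsidy paid to buyers, each effectively pays P − 18, so demand becomes Qd = 112 − (P − 18).
New equilibrium: buyers pay £26, producers receive £44, Q = 86. (Wedge: Pb − Ps = −18.)
Quantity rises by |ΔQ| = |72 − 86| = 14.
DWL = ½ · t · |ΔQ| = ½ · 18 · 14 = £126.

Deadweight loss = £126.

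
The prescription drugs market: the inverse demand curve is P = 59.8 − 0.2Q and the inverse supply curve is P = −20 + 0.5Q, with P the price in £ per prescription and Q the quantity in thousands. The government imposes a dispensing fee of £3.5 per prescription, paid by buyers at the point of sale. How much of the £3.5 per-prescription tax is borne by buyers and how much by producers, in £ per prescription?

Rewrite in direct form: Qd = 299 − 5P and Qs = 2P + 40.
Without the tax, 299 − 5P = 2P + 40 gives 7P = 259, so P* = £37 and Q* = 114.
With the tax collected from buyers, demand (in seller-price terms) shifts: Qd = 299 − 5(P + 3.5).
New equilibrium: buyers pay £38, producers receive £34.5, Q = 109. (Wedge: Pb − Ps = 3.5.)
Burden on buyers: £1; on producers: £2.5. (They sum to £3.5.)
The less price-elastic side of the market bears the larger share of a per-unit tax.

Buyers bear £1 per prescription; producers bear £2.5 per prescription.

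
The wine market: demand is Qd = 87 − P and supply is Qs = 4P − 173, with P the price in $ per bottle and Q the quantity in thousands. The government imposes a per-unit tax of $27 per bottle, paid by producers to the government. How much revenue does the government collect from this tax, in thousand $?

Without the tax, 87 − P = 4P − 173 gives 5P = 260, so P* = $52 and Q* = 35.
With the tax collected from producers, supply shifts: Qs = 4(P − 27) − 173.
Solving gives Q = 13.4 with buyers paying $73.6 and producers receiving $46.6 (the $27 wedge).
Revenue = t · Q = 27 · 13.4 = $361.8.

Tax revenue = $361.8 thousand.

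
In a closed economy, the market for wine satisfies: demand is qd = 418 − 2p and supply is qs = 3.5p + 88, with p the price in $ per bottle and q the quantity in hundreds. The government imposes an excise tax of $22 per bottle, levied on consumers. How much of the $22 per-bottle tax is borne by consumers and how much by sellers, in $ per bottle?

Before the tax: set 418 − 2p = 3.5p + 88 → p* = $60, q* = 298.
With the tax collected from consumers, demand (in seller-price terms) shifts: qd = 418 − 2(p + 22).
Solving gives q = 270 with consumers paying $74 and sellers receiving $52 (the $22 wedge).
Burden on consumers: $14; on sellers: $8. (They sum to $22.)
The less price-elastic side of the market bears the larger share of a per-unit tax.

Consumers bear $14 per bottle; sellers bear $8 per bottle.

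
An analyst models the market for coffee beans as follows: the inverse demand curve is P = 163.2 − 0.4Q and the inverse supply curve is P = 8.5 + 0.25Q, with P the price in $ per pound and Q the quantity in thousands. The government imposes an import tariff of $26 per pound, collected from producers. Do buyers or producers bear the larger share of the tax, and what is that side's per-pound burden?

Buyers bear the larger share: $16 per pound.

Inverting to Q(P) form: Qd = 408 − 2.5P; Qs = 4P − 34.
Before the tax: set 408 − 2.5P = 4P − 34 → P* = $68, Q* = 238.
With the tax collected from producers, supply shifts: Qs = 4(P − 26) − 34.
New equilibrium: buyers pay $84, producers receive $58, Q = 198. (Wedge: Pb − Ps = 26.)
Per-pound burden: buyers $16, producers $10.
Buyers take the larger share because demand is less price-elastic here (demand slope 2.5 vs supply slope 4).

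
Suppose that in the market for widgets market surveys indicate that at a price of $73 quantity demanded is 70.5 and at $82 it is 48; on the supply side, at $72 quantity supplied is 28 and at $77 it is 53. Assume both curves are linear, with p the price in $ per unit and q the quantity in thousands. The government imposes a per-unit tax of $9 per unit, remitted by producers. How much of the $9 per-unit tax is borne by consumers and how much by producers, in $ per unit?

Demand slope: (48 − 70.5)/(82 − 73) = -2.5, so qd = 253 − 2.5p.
Supply slope: (53 − 28)/(77 − 72) = 5, so qs = 5p − 332.
Without the tax, 253 − 2.5p = 5p − 332 gives 7.5p = 585, so p* = $78 and q* = 58.
With the tax collected from producers, supply shifts: qs = 5(p − 9) − 332.
New equilibrium: consumers pay $84, producers receive $75, q = 43. (Wedge: pb − ps = 9.)
Burden on consumers: $6; on producers: $3. (They sum to $9.)
The less price-elastic side of the market bears the larger share of a per-unit tax.

Consumers bear $6 per unit; producers bear $3 per unit.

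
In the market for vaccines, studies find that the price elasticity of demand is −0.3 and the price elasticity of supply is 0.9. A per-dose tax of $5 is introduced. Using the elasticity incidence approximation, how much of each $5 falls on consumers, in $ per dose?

Consumers bear ≈ $3.75 per dose.

Incidence ratio: consumers' share ≈ εs / (εs + |εd|) = 0.9 / (0.9 + 0.3) = 0.75.
So consumers bear ≈ 0.75 × $5 = $3.75; producers bear $1.25.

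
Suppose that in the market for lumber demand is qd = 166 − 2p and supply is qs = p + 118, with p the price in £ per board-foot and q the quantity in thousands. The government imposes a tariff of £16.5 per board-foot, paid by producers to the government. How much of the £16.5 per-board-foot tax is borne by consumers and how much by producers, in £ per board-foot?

Consumers bear £5.5 per board-foot; producers bear £11 per board-foot.

Without the tax, 166 − 2p = p + 118 gives 3p = 48, so p* = £16 and q* = 134.
With the tax collected from producers, supply shifts: qs = (p − 16.5) + 118.
Solving gives q = 123 with consumers paying £21.5 and producers receiving £5 (the £16.5 wedge).
Burden on consumers: £5.5; on producers: £11. (They sum to £16.5.)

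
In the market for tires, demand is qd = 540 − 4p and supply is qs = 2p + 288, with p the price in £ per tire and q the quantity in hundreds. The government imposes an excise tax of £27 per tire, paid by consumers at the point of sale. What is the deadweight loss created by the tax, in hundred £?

Deadweight loss = £486 hundred.

Before the tax: set 540 − 4p = 2p + 288 → p* = £42, q* = 372.
With the tax collected from consumers, demand (in seller-price terms) shifts: qd = 540 − 4(p + 27).
Solving gives q = 336 with consumers paying £51 and producers receiving £24 (the £27 wedge).
Quantity falls by |ΔQ| = |372 − 336| = 36.
DWL = ½ · t · |ΔQ| = ½ · 27 · 36 = £486.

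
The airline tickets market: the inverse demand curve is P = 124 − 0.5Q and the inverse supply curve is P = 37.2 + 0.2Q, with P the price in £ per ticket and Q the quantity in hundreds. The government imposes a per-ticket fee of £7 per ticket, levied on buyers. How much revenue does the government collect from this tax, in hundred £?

Tax revenue = £798 hundred.

Inverting to Q(P) form: Qd = 248 − 2P; Qs = 5P − 186.
Without the tax, 248 − 2P = 5P − 186 gives 7P = 434, so P* = £62 and Q* = 124.
With the tax collected from buyers, demand (in seller-price terms) shifts: Qd = 248 − 2(P + 7).
Solving gives Q = 114 with buyers paying £67 and suppliers receiving £60 (the £7 wedge).
Revenue = t · Q = 7 · 114 = £798.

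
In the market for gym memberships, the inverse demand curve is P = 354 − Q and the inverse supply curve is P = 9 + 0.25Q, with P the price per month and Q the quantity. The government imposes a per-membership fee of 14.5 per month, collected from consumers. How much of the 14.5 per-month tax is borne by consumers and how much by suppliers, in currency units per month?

Rewrite in direct form: Qd = 354 − P and Qs = 4P − 36.
Before the tax: set 354 − P = 4P − 36 → P* = 78, Q* = 276.
With the tax collected from consumers, demand (in seller-price terms) shifts: Qd = 354 − (P + 14.5).
New equilibrium: consumers pay 89.6, suppliers receive 75.1, Q = 264.4. (Wedge: Pb − Ps = 14.5.)
Burden on consumers: 11.6; on suppliers: 2.9. (They sum to 14.5.)
The less price-elastic side of the market bears the larger share of a per-unit tax.

Consumers bear 11.6 per month; suppliers bear 2.9 per month.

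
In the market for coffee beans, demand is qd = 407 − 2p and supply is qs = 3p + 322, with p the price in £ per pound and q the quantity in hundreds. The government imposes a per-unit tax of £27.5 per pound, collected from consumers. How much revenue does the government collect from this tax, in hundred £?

Before the tax: set 407 − 2p = 3p + 322 → p* = £17, q* = 373.
With the tax collected from consumers, demand (in seller-price terms) shifts: qd = 407 − 2(p + 27.5).
New equilibrium: consumers pay £33.5, suppliers receive £6, q = 340. (Wedge: pb − ps = 27.5.)
Revenue = t · Q = 27.5 · 340 = £9350.

Tax revenue = £9350 hundred.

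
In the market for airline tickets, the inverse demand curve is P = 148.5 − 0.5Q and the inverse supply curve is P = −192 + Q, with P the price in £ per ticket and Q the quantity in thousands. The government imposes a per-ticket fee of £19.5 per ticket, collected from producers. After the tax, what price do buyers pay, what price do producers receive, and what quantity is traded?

Buyers pay £41.5; producers receive £22; quantity = 214.

Inverting to Q(P) form: Qd = 297 − 2P; Qs = P + 192.
Without the tax, 297 − 2P = P + 192 gives 3P = 105, so P* = £35 and Q* = 227.
With the tax collected from producers, supply shifts: Qs = (P − 19.5) + 192.
Solving gives Q = 214 with buyers paying £41.5 and producers receiving £22 (the £19.5 wedge).
The less price-elastic side of the market bears the larger share of a per-unit tax.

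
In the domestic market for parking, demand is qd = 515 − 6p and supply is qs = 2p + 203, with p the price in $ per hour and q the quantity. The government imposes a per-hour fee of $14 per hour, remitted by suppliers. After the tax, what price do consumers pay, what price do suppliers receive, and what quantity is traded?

Consumers pay $42.5; suppliers receive $28.5; quantity = 260.

Without the tax, 515 − 6p = 2p + 203 gives 8p = 312, so p* = $39 and q* = 281.
With the tax collected from suppliers, supply shifts: qs = 2(p − 14) + 203.
Solving gives q = 260 with consumers paying $42.5 and suppliers receiving $28.5 (the $14 wedge).
The less price-elastic side of the market bears the larger share of a per-unit tax.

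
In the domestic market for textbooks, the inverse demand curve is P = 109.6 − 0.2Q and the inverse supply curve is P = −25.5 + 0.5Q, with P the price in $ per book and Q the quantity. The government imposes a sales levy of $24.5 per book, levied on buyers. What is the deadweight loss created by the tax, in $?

Rewrite in direct form: Qd = 548 − 5P and Qs = 2P + 51.
Without the tax, 548 − 5P = 2P + 51 gives 7P = 497, so P* = $71 and Q* = 193.
With the tax collected from buyers, demand (in seller-price terms) shifts: Qd = 548 − 5(P + 24.5).
Solving gives Q = 158 with buyers paying $78 and suppliers receiving $53.5 (the $24.5 wedge).
Quantity falls by |ΔQ| = |193 − 158| = 35.
DWL = ½ · t · |ΔQ| = ½ · 24.5 · 35 = $428.75.

Deadweight loss = $428.75.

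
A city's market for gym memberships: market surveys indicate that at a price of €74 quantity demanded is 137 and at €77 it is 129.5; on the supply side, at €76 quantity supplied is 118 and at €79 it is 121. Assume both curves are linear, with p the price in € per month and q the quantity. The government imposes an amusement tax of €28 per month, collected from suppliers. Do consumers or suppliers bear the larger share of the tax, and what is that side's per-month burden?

Demand slope: (129.5 − 137)/(77 − 74) = -2.5, so qd = 322 − 2.5p.
Supply slope: (121 − 118)/(79 − 76) = 1, so qs = p + 42.
Without the tax, 322 − 2.5p = p + 42 gives 3.5p = 280, so p* = €80 and q* = 122.
With the tax collected from suppliers, supply shifts: qs = (p − 28) + 42.
Solving gives q = 102 with consumers paying €88 and suppliers receiving €60 (the €28 wedge).
Per-month burden: consumers €8, suppliers €20.
Suppliers take the larger share because supply is less price-elastic here (demand slope 2.5 vs supply slope 1).

Suppliers bear the larger share: €20 per month.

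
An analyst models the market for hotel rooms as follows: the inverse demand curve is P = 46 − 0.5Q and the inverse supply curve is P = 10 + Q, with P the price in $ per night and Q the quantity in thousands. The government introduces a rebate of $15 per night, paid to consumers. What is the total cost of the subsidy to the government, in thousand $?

Government outlay = $510 thousand.

Inverting to Q(P) form: Qd = 92 − 2P; Qs = P − 10.
Without the subsidy, 92 − 2P = P − 10 gives 3P = 102, so P* = $34 and Q* = 24.
With a per-unit subsidy paid to consumers, each effectively pays P − 15, so demand becomes Qd = 92 − 2(P − 15).
Solving gives Q = 34 with consumers paying $29 and producers receiving $44 (the $15 wedge).
Outlay = t · Q = 15 · 34 = $510.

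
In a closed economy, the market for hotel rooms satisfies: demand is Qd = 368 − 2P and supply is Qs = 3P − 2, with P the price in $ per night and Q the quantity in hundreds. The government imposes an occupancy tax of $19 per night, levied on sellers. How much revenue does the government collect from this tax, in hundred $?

Before the tax: set 368 − 2P = 3P − 2 → P* = $74, Q* = 220.
With the tax collected from sellers, supply shifts: Qs = 3(P − 19) − 2.
New equilibrium: buyers pay $85.4, sellers receive $66.4, Q = 197.2. (Wedge: Pb − Ps = 19.)
Revenue = t · Q = 19 · 197.2 = $3746.8.

Tax revenue = $3746.8 hundred.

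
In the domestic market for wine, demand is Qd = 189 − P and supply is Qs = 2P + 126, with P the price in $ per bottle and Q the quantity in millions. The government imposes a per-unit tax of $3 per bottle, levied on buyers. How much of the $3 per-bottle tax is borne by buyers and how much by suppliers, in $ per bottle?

Without the tax, 189 − P = 2P + 126 gives 3P = 63, so P* = $21 and Q* = 168.
With the tax collected from buyers, demand (in seller-price terms) shifts: Qd = 189 − (P + 3).
Solving gives Q = 166 with buyers paying $23 and suppliers receiving $20 (the $3 wedge).
Burden on buyers: $2; on suppliers: $1. (They sum to $3.)
The less price-elastic side of the market bears the larger share of a per-unit tax.

Buyers bear $2 per bottle; suppliers bear $1 per bottle.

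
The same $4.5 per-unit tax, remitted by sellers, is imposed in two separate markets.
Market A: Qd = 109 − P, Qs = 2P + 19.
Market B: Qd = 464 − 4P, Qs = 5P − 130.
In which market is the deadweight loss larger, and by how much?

Market A: pre-tax P* = $30, Q* = 79; post-tax Q = 76; deadweight loss = $6.75.
Market B: pre-tax P* = $66, Q* = 200; post-tax Q = 190; deadweight loss = $22.5.
Difference: $6.75 vs $22.5 → market B is larger by $15.75.

Market B, by $15.75.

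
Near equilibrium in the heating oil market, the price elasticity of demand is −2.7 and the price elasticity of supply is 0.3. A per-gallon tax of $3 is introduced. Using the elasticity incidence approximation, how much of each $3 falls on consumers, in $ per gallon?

Incidence ratio: consumers' share ≈ εs / (εs + |εd|) = 0.3 / (0.3 + 2.7) = 0.1.
So consumers bear ≈ 0.1 × $3 = $0.3; sellers bear $2.7.

Consumers bear ≈ $0.3 per gallon.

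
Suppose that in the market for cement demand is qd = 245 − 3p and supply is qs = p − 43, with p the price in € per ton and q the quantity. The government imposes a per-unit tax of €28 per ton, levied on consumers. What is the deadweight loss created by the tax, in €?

Deadweight loss = €294.

Without the tax, 245 − 3p = p − 43 gives 4p = 288, so p* = €72 and q* = 29.
With the tax collected from consumers, demand (in seller-price terms) shifts: qd = 245 − 3(p + 28).
Solving gives q = 8 with consumers paying €79 and producers receiving €51 (the €28 wedge).
Quantity falls by |ΔQ| = |29 − 8| = 21.
DWL = ½ · t · |ΔQ| = ½ · 28 · 21 = €294.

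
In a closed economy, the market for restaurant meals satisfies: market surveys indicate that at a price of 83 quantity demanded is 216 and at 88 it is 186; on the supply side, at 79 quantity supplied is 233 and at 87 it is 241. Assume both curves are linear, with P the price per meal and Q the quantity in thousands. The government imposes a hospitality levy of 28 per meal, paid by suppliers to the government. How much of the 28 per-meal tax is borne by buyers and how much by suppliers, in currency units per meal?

Demand slope: (186 − 216)/(88 − 83) = -6, so Qd = 714 − 6P.
Supply slope: (241 − 233)/(87 − 79) = 1, so Qs = P + 154.
Before the tax: set 714 − 6P = P + 154 → P* = 80, Q* = 234.
With the tax collected from suppliers, supply shifts: Qs = (P − 28) + 154.
New equilibrium: buyers pay 84, suppliers receive 56, Q = 210. (Wedge: Pb − Ps = 28.)
Burden on buyers: 4; on suppliers: 24. (They sum to 28.)

Buyers bear 4 per meal; suppliers bear 24 per meal.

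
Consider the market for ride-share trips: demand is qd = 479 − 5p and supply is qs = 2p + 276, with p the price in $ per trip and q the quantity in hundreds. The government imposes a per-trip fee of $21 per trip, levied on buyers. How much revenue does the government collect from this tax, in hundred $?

Without the tax, 479 − 5p = 2p + 276 gives 7p = 203, so p* = $29 and q* = 334.
With the tax collected from buyers, demand (in seller-price terms) shifts: qd = 479 − 5(p + 21).
New equilibrium: buyers pay $35, producers receive $14, q = 304. (Wedge: pb − ps = 21.)
Revenue = t · Q = 21 · 304 = $6384.

Tax revenue = $6384 hundred.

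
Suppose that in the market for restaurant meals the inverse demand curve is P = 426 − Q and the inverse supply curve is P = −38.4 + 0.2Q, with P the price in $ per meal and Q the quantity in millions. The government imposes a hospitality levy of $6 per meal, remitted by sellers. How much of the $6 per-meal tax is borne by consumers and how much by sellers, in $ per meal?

Consumers bear $5 per meal; sellers bear $1 per meal.

Rewrite in direct form: Qd = 426 − P and Qs = 5P + 192.
Without the tax, 426 − P = 5P + 192 gives 6P = 234, so P* = $39 and Q* = 387.
With the tax collected from sellers, supply shifts: Qs = 5(P − 6) + 192.
New equilibrium: consumers pay $44, sellers receive $38, Q = 382. (Wedge: Pb − Ps = 6.)
Burden on consumers: $5; on sellers: $1. (They sum to $6.)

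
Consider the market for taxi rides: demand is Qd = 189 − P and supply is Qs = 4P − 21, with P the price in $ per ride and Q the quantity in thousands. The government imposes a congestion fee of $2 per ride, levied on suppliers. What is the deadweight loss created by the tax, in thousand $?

Deadweight loss = $1.6 thousand.

Without the tax, 189 − P = 4P − 21 gives 5P = 210, so P* = $42 and Q* = 147.
With the tax collected from suppliers, supply shifts: Qs = 4(P − 2) − 21.
Solving gives Q = 145.4 with buyers paying $43.6 and suppliers receiving $41.6 (the $2 wedge).
Quantity falls by |ΔQ| = |147 − 145.4| = 1.6.
DWL = ½ · t · |ΔQ| = ½ · 2 · 1.6 = $1.6.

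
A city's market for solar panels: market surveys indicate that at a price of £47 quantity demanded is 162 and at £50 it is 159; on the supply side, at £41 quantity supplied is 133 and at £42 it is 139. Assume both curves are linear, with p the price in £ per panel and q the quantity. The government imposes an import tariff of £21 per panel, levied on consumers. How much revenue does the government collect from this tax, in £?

Demand slope: (159 − 162)/(50 − 47) = -1, so qd = 209 − p.
Supply slope: (139 − 133)/(42 − 41) = 6, so qs = 6p − 113.
Without the tax, 209 − p = 6p − 113 gives 7p = 322, so p* = £46 and q* = 163.
With the tax collected from consumers, demand (in seller-price terms) shifts: qd = 209 − (p + 21).
New equilibrium: consumers pay £64, suppliers receive £43, q = 145. (Wedge: pb − ps = 21.)
Revenue = t · Q = 21 · 145 = £3045.

Tax revenue = £3045.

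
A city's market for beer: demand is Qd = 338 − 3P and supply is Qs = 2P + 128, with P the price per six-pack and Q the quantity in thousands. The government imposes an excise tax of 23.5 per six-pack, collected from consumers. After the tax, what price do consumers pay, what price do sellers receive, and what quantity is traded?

Without the tax, 338 − 3P = 2P + 128 gives 5P = 210, so P* = 42 and Q* = 212.
With the tax collected from consumers, demand (in seller-price terms) shifts: Qd = 338 − 3(P + 23.5).
New equilibrium: consumers pay 51.4, sellers receive 27.9, Q = 183.8. (Wedge: Pb − Ps = 23.5.)
The less price-elastic side of the market bears the larger share of a per-unit tax.

Consumers pay 51.4; sellers receive 27.9; quantity = 183.8.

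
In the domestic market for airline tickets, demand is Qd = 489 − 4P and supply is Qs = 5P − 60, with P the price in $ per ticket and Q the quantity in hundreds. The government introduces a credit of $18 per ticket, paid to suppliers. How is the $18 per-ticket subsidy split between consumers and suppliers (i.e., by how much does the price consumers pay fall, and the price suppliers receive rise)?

Without the subsidy, 489 − 4P = 5P − 60 gives 9P = 549, so P* = $61 and Q* = 245.
With a per-unit subsidy paid to suppliers, each receives P + 18 per unit sold, so supply becomes Qs = 5(P + 18) − 60.
Solving gives Q = 285 with consumers paying $51 and suppliers receiving $69 (the $18 wedge).
Gain to consumers: $10; to suppliers: $8. (They sum to $18.)

Consumers gain $10 per ticket; suppliers gain $8 per ticket.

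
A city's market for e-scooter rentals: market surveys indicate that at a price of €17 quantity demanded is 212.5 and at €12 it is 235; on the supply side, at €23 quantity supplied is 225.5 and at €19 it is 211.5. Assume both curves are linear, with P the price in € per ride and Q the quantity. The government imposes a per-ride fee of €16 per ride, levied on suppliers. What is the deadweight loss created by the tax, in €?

Deadweight loss = €252.

Demand slope: (235 − 212.5)/(12 − 17) = -4.5, so Qd = 289 − 4.5P.
Supply slope: (211.5 − 225.5)/(19 − 23) = 3.5, so Qs = 3.5P + 145.
Before the tax: set 289 − 4.5P = 3.5P + 145 → P* = €18, Q* = 208.
With the tax collected from suppliers, supply shifts: Qs = 3.5(P − 16) + 145.
Solving gives Q = 176.5 with consumers paying €25 and suppliers receiving €9 (the €16 wedge).
Quantity falls by |ΔQ| = |208 − 176.5| = 31.5.
DWL = ½ · t · |ΔQ| = ½ · 16 · 31.5 = €252.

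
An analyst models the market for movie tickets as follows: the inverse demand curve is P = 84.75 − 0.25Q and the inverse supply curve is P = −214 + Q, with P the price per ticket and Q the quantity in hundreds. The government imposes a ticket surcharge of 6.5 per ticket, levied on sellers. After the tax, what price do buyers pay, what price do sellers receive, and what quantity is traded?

Inverting to Q(P) form: Qd = 339 − 4P; Qs = P + 214.
Before the tax: set 339 − 4P = P + 214 → P* = 25, Q* = 239.
With the tax collected from sellers, supply shifts: Qs = (P − 6.5) + 214.
New equilibrium: buyers pay 26.3, sellers receive 19.8, Q = 233.8. (Wedge: Pb − Ps = 6.5.)
The less price-elastic side of the market bears the larger share of a per-unit tax.

Buyers pay 26.3; sellers receive 19.8; quantity = 233.8.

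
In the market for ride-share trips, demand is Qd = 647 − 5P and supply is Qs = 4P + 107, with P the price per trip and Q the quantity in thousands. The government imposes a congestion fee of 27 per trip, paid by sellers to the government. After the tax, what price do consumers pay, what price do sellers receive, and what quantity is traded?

Before the tax: set 647 − 5P = 4P + 107 → P* = 60, Q* = 347.
With the tax collected from sellers, supply shifts: Qs = 4(P − 27) + 107.
New equilibrium: consumers pay 72, sellers receive 45, Q = 287. (Wedge: Pb − Ps = 27.)
The less price-elastic side of the market bears the larger share of a per-unit tax.

Consumers pay 72; sellers receive 45; quantity = 287.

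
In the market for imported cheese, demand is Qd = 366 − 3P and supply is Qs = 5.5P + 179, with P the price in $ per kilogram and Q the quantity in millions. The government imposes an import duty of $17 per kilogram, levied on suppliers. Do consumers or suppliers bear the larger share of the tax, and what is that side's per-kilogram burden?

Before the tax: set 366 − 3P = 5.5P + 179 → P* = $22, Q* = 300.
With the tax collected from suppliers, supply shifts: Qs = 5.5(P − 17) + 179.
New equilibrium: consumers pay $33, suppliers receive $16, Q = 267. (Wedge: Pb − Ps = 17.)
Per-kilogram burden: consumers $11, suppliers $6.
Consumers take the larger share because demand is less price-elastic here (demand slope 3 vs supply slope 5.5).
The less price-elastic side of the market bears the larger share of a per-unit tax.

Consumers bear the larger share: $11 per kilogram.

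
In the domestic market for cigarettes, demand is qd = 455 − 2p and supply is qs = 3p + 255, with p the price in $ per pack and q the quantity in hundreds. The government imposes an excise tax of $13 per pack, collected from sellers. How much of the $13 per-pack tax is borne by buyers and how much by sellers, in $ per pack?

Before the tax: set 455 − 2p = 3p + 255 → p* = $40, q* = 375.
With the tax collected from sellers, supply shifts: qs = 3(p − 13) + 255.
Solving gives q = 359.4 with buyers paying $47.8 and sellers receiving $34.8 (the $13 wedge).
Burden on buyers: $7.8; on sellers: $5.2. (They sum to $13.)
The less price-elastic side of the market bears the larger share of a per-unit tax.

Buyers bear $7.8 per pack; sellers bear $5.2 per pack.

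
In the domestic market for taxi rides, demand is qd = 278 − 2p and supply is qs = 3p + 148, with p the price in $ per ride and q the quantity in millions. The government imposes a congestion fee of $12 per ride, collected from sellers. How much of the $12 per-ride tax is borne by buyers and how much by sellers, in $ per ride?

Buyers bear $7.2 per ride; sellers bear $4.8 per ride.

Without the tax, 278 − 2p = 3p + 148 gives 5p = 130, so p* = $26 and q* = 226.
With the tax collected from sellers, supply shifts: qs = 3(p − 12) + 148.
Solving gives q = 211.6 with buyers paying $33.2 and sellers receiving $21.2 (the $12 wedge).
Burden on buyers: $7.2; on sellers: $4.8. (They sum to $12.)
The less price-elastic side of the market bears the larger share of a per-unit tax.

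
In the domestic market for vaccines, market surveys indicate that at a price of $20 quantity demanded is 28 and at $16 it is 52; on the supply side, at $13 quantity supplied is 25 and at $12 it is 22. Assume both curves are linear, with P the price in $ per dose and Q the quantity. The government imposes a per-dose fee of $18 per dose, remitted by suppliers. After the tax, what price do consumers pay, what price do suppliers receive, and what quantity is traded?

Demand slope: (52 − 28)/(16 − 20) = -6, so Qd = 148 − 6P.
Supply slope: (22 − 25)/(12 − 13) = 3, so Qs = 3P − 14.
Before the tax: set 148 − 6P = 3P − 14 → P* = $18, Q* = 40.
With the tax collected from suppliers, supply shifts: Qs = 3(P − 18) − 14.
New equilibrium: consumers pay $24, suppliers receive $6, Q = 4. (Wedge: Pb − Ps = 18.)
The less price-elastic side of the market bears the larger share of a per-unit tax.

Consumers pay $24; suppliers receive $6; quantity = 4.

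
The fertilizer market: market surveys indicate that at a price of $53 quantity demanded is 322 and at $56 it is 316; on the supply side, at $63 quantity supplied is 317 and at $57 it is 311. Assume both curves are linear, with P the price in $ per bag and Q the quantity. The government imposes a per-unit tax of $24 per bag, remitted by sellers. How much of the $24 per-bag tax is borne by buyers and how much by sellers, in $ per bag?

Buyers bear $8 per bag; sellers bear $16 per bag.

Demand slope: (316 − 322)/(56 − 53) = -2, so Qd = 428 − 2P.
Supply slope: (311 − 317)/(57 − 63) = 1, so Qs = P + 254.
Before the tax: set 428 − 2P = P + 254 → P* = $58, Q* = 312.
With the tax collected from sellers, supply shifts: Qs = (P − 24) + 254.
Solving gives Q = 296 with buyers paying $66 and sellers receiving $42 (the $24 wedge).
Burden on buyers: $8; on sellers: $16. (They sum to $24.)
The less price-elastic side of the market bears the larger share of a per-unit tax.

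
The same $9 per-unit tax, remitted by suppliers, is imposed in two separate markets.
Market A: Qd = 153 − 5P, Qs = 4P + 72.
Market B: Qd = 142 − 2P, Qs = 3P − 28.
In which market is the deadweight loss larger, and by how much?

Market A: pre-tax P* = $9, Q* = 108; post-tax Q = 88; deadweight loss = $90.
Market B: pre-tax P* = $34, Q* = 74; post-tax Q = 63.2; deadweight loss = $48.6.
Difference: $90 vs $48.6 → market A is larger by $41.4.

Market A, by $41.4.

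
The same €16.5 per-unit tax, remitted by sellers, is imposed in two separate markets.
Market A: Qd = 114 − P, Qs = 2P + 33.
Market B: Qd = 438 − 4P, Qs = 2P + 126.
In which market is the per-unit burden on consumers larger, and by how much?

Market A, by €5.5.

Market A: pre-tax P* = €27, Q* = 87; post-tax Q = 76; per-unit burden on consumers = €11.
Market B: pre-tax P* = €52, Q* = 230; post-tax Q = 208; per-unit burden on consumers = €5.5.
Difference: €11 vs €5.5 → market A is larger by €5.5.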